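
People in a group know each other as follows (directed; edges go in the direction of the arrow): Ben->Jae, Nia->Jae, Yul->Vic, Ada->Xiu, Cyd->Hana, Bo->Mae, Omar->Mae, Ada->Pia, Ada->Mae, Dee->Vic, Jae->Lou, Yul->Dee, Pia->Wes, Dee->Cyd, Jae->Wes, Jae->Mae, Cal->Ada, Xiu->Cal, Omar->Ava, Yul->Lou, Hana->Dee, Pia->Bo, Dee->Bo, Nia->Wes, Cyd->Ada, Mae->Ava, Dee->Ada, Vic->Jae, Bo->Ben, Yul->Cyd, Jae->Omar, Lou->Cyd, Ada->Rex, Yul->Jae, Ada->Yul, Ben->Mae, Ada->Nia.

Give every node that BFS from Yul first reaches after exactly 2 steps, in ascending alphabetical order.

Level 0: Yul
Level 1: Cyd, Dee, Jae, Lou, Vic
Level 2: Ada, Bo, Hana, Mae, Omar, Wes
Level 3: Ava, Ben, Nia, Pia, Rex, Xiu
Level 4: Cal

Ada, Bo, Hana, Mae, Omar, Wes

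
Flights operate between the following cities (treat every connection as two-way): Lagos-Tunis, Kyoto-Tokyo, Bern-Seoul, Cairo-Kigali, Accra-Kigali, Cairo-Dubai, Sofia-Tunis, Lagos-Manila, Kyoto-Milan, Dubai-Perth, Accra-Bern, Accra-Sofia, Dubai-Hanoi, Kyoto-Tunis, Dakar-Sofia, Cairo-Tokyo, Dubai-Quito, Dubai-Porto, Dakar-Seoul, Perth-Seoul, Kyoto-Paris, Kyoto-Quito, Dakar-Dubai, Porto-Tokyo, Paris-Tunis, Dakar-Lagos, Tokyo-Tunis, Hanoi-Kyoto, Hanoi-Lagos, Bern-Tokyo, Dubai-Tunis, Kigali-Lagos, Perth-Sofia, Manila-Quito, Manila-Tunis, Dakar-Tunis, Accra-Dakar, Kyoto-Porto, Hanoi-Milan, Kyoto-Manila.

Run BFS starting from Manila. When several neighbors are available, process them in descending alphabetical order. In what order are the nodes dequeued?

Visit Manila; enqueue Tunis, Quito, Lagos, Kyoto → queue [Tunis, Quito, Lagos, Kyoto]
Visit Tunis; enqueue Tokyo, Sofia, Paris, Dubai, Dakar → queue [Quito, Lagos, Kyoto, Tokyo, Sofia, Paris, Dubai, Dakar]
Visit Quito → queue [Lagos, Kyoto, Tokyo, Sofia, Paris, Dubai, Dakar]
Visit Lagos; enqueue Kigali, Hanoi → queue [Kyoto, Tokyo, Sofia, Paris, Dubai, Dakar, Kigali, Hanoi]
Visit Kyoto; enqueue Porto, Milan → queue [Tokyo, Sofia, Paris, Dubai, Dakar, Kigali, Hanoi, Porto, Milan]
Visit Tokyo; enqueue Cairo, Bern → queue [Sofia, Paris, Dubai, Dakar, Kigali, Hanoi, Porto, Milan, Cairo, Bern]
Visit Sofia; enqueue Perth, Accra → queue [Paris, Dubai, Dakar, Kigali, Hanoi, Porto, Milan, Cairo, Bern, Perth, Accra]
Visit Paris → queue [Dubai, Dakar, Kigali, Hanoi, Porto, Milan, Cairo, Bern, Perth, Accra]
Visit Dubai → queue [Dakar, Kigali, Hanoi, Porto, Milan, Cairo, Bern, Perth, Accra]
Visit Dakar; enqueue Seoul → queue [Kigali, Hanoi, Porto, Milan, Cairo, Bern, Perth, Accra, Seoul]
Visit Kigali → queue [Hanoi, Porto, Milan, Cairo, Bern, Perth, Accra, Seoul]
Visit Hanoi → queue [Porto, Milan, Cairo, Bern, Perth, Accra, Seoul]
Visit Porto → queue [Milan, Cairo, Bern, Perth, Accra, Seoul]
Visit Milan → queue [Cairo, Bern, Perth, Accra, Seoul]
Visit Cairo → queue [Bern, Perth, Accra, Seoul]
Visit Bern → queue [Perth, Accra, Seoul]
Visit Perth → queue [Accra, Seoul]
Visit Accra → queue [Seoul]
Visit Seoul → queue []

Manila, Tunis, Quito, Lagos, Kyoto, Tokyo, Sofia, Paris, Dubai, Dakar, Kigali, Hanoi, Porto, Milan, Cairo, Bern, Perth, Accra, Seoul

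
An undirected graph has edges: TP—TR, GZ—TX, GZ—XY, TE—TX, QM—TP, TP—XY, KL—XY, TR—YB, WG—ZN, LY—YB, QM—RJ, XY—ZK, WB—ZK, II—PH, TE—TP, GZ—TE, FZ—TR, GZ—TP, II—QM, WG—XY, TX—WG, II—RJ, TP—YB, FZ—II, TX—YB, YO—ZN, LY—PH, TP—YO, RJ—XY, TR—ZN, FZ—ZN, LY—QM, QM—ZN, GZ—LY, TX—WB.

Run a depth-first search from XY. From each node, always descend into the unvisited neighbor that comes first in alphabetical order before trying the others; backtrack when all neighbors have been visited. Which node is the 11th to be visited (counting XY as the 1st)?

ZN

Visit XY
XY → GZ
GZ → LY
LY → PH
PH → II
II → FZ
FZ → TR
TR → TP
TP → QM
QM → RJ
QM → ZN
ZN → WG
WG → TX
TX → TE
TX → WB
WB → ZK
TX → YB
ZN → YO
XY → KL

Visit order: XY, GZ, LY, PH, II, FZ, TR, TP, QM, RJ, ZN, WG, TX, TE, WB, ZK, YB, YO, KL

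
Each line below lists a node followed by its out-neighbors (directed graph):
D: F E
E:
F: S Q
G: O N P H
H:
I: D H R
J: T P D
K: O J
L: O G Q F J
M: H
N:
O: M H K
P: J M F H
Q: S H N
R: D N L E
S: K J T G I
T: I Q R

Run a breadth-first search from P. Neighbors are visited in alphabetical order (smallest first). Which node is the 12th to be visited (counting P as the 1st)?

Visit P; enqueue F, H, J, M → queue [F, H, J, M]
Visit F; enqueue Q, S → queue [H, J, M, Q, S]
Visit H → queue [J, M, Q, S]
Visit J; enqueue D, T → queue [M, Q, S, D, T]
Visit M → queue [Q, S, D, T]
Visit Q; enqueue N → queue [S, D, T, N]
Visit S; enqueue G, I, K → queue [D, T, N, G, I, K]
Visit D; enqueue E → queue [T, N, G, I, K, E]
Visit T; enqueue R → queue [N, G, I, K, E, R]
Visit N → queue [G, I, K, E, R]
Visit G; enqueue O → queue [I, K, E, R, O]
Visit I → queue [K, E, R, O]
Visit K → queue [E, R, O]
Visit E → queue [R, O]
Visit R; enqueue L → queue [O, L]
Visit O → queue [L]
Visit L → queue []

Visit order: P, F, H, J, M, Q, S, D, T, N, G, I, K, E, R, O, L

I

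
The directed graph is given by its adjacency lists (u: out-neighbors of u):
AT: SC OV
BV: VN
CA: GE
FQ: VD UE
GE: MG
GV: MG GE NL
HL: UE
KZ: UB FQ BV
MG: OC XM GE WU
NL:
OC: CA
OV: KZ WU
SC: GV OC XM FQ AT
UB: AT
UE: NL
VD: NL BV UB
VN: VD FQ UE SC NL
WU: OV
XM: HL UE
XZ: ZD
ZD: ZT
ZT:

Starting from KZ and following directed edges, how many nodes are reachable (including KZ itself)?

BFS from KZ visits: KZ, UB, FQ, BV, AT, VD, UE, VN, SC, OV, NL, GV, OC, XM, WU, MG, GE, CA, HL
Reachable nodes: 19 of 22 total.

19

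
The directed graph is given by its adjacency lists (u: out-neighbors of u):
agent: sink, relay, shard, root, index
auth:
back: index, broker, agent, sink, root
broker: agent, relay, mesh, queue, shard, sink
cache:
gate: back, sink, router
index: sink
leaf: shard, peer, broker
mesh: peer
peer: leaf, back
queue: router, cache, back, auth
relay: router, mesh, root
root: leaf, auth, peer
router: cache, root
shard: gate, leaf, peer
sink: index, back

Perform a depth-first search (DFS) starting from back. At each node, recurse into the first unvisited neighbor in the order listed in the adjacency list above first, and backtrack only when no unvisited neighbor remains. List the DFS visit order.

Visit back
back → index
index → sink
back → broker
broker → agent
agent → relay
relay → router
router → cache
router → root
root → leaf
leaf → shard
shard → gate
shard → peer
root → auth
relay → mesh
broker → queue

back → index → sink → broker → agent → relay → router → cache → root → leaf → shard → gate → peer → auth → mesh → queue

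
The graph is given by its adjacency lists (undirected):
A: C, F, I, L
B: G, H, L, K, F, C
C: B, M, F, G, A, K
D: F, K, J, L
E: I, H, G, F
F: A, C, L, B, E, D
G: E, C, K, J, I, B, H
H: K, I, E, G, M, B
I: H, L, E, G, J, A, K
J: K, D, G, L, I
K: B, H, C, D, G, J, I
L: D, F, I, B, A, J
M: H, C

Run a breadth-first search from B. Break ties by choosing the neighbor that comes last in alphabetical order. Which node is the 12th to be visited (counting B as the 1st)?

Visit B; enqueue L, K, H, G, F, C → queue [L, K, H, G, F, C]
Visit L; enqueue J, I, D, A → queue [K, H, G, F, C, J, I, D, A]
Visit K → queue [H, G, F, C, J, I, D, A]
Visit H; enqueue M, E → queue [G, F, C, J, I, D, A, M, E]
Visit G → queue [F, C, J, I, D, A, M, E]
Visit F → queue [C, J, I, D, A, M, E]
Visit C → queue [J, I, D, A, M, E]
Visit J → queue [I, D, A, M, E]
Visit I → queue [D, A, M, E]
Visit D → queue [A, M, E]
Visit A → queue [M, E]
Visit M → queue [E]
Visit E → queue []

Visit order: B, L, K, H, G, F, C, J, I, D, A, M, E

M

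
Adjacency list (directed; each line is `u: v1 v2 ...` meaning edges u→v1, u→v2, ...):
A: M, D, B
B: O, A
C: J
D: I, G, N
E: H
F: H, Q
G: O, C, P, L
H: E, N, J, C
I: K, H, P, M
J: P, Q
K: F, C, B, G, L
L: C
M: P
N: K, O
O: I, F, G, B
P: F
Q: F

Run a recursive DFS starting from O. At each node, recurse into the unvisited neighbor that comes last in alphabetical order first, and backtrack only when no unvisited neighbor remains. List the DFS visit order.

Visit O
O → I
I → P
P → F
F → Q
F → H
H → N
N → K
K → L
L → C
C → J
K → G
K → B
B → A
A → M
A → D
H → E

O, I, P, F, Q, H, N, K, L, C, J, G, B, A, M, D, E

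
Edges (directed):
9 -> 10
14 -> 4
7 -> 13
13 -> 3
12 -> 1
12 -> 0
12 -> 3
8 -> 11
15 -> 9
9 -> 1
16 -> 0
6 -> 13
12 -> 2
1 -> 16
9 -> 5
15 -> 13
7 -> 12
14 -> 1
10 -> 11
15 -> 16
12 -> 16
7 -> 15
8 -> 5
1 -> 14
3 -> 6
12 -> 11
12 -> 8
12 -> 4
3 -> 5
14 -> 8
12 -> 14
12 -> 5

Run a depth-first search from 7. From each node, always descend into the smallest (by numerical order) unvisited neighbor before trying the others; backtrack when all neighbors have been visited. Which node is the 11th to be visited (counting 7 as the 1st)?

2

Visit 7
7 → 12
12 → 0
12 → 1
1 → 14
14 → 4
14 → 8
8 → 5
8 → 11
1 → 16
12 → 2
12 → 3
3 → 6
6 → 13
7 → 15
15 → 9
9 → 10

Visit order: 7, 12, 0, 1, 14, 4, 8, 5, 11, 16, 2, 3, 6, 13, 15, 9, 10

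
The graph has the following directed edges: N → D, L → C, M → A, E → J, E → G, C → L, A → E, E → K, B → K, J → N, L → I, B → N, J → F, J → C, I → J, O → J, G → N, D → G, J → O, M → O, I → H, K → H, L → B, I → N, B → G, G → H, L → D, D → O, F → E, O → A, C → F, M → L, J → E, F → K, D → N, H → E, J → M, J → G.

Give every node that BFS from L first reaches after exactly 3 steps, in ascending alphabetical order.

Level 0: L
Level 1: B, C, D, I
Level 2: F, G, H, J, K, N, O
Level 3: A, E, M

A, E, M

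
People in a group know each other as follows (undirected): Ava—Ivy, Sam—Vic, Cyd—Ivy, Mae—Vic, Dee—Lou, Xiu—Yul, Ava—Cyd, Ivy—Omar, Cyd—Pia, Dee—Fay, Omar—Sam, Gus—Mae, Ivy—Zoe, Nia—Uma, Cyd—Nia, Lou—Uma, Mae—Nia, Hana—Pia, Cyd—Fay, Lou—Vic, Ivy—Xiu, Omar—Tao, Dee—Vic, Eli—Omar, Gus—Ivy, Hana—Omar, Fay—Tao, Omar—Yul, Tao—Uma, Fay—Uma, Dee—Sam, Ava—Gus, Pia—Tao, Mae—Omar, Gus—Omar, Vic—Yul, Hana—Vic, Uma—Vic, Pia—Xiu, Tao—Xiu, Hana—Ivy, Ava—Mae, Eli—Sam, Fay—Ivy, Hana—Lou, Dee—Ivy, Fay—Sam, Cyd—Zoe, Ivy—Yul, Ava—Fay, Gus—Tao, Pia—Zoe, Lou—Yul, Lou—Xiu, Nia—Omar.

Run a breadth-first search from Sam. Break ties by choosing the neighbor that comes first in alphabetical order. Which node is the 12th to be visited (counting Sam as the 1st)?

Uma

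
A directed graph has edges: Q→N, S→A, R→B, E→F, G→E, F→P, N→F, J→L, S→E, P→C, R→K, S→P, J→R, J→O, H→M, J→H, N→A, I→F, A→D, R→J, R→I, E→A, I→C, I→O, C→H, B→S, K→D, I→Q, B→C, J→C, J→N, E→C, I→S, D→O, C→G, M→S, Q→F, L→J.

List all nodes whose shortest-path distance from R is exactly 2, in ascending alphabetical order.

C, D, F, H, L, N, O, Q, S

Level 0: R
Level 1: B, I, J, K
Level 2: C, D, F, H, L, N, O, Q, S
Level 3: A, E, G, M, P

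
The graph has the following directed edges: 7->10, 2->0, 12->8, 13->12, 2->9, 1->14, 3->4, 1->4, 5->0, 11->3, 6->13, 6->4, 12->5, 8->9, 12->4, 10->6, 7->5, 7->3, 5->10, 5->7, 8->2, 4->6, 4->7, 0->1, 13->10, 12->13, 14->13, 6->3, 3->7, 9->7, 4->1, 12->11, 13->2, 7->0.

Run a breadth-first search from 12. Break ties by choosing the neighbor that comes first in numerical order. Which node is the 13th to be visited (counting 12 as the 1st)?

Visit 12; enqueue 4, 5, 8, 11, 13 → queue [4, 5, 8, 11, 13]
Visit 4; enqueue 1, 6, 7 → queue [5, 8, 11, 13, 1, 6, 7]
Visit 5; enqueue 0, 10 → queue [8, 11, 13, 1, 6, 7, 0, 10]
Visit 8; enqueue 2, 9 → queue [11, 13, 1, 6, 7, 0, 10, 2, 9]
Visit 11; enqueue 3 → queue [13, 1, 6, 7, 0, 10, 2, 9, 3]
Visit 13 → queue [1, 6, 7, 0, 10, 2, 9, 3]
Visit 1; enqueue 14 → queue [6, 7, 0, 10, 2, 9, 3, 14]
Visit 6 → queue [7, 0, 10, 2, 9, 3, 14]
Visit 7 → queue [0, 10, 2, 9, 3, 14]
Visit 0 → queue [10, 2, 9, 3, 14]
Visit 10 → queue [2, 9, 3, 14]
Visit 2 → queue [9, 3, 14]
Visit 9 → queue [3, 14]
Visit 3 → queue [14]
Visit 14 → queue []

Visit order: 12, 4, 5, 8, 11, 13, 1, 6, 7, 0, 10, 2, 9, 3, 14

9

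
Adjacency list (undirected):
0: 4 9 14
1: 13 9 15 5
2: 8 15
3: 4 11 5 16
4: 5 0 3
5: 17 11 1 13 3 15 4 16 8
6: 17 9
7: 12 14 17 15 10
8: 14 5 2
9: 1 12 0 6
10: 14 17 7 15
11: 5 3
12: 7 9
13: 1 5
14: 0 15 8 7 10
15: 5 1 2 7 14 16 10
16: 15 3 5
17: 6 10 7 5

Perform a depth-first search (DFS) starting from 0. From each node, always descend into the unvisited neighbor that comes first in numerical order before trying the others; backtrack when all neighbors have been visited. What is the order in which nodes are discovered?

0, 4, 3, 5, 1, 9, 6, 17, 7, 10, 14, 8, 2, 15, 16, 12, 13, 11

Visit 0
0 → 4
4 → 3
3 → 5
5 → 1
1 → 9
9 → 6
6 → 17
17 → 7
7 → 10
10 → 14
14 → 8
8 → 2
2 → 15
15 → 16
7 → 12
1 → 13
5 → 11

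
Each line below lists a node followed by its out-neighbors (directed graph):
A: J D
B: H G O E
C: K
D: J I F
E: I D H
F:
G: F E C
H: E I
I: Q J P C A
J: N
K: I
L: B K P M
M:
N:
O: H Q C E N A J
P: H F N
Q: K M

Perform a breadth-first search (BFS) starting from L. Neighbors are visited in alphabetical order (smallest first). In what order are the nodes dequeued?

Visit L; enqueue B, K, M, P → queue [B, K, M, P]
Visit B; enqueue E, G, H, O → queue [K, M, P, E, G, H, O]
Visit K; enqueue I → queue [M, P, E, G, H, O, I]
Visit M → queue [P, E, G, H, O, I]
Visit P; enqueue F, N → queue [E, G, H, O, I, F, N]
Visit E; enqueue D → queue [G, H, O, I, F, N, D]
Visit G; enqueue C → queue [H, O, I, F, N, D, C]
Visit H → queue [O, I, F, N, D, C]
Visit O; enqueue A, J, Q → queue [I, F, N, D, C, A, J, Q]
Visit I → queue [F, N, D, C, A, J, Q]
Visit F → queue [N, D, C, A, J, Q]
Visit N → queue [D, C, A, J, Q]
Visit D → queue [C, A, J, Q]
Visit C → queue [A, J, Q]
Visit A → queue [J, Q]
Visit J → queue [Q]
Visit Q → queue []

L, B, K, M, P, E, G, H, O, I, F, N, D, C, A, J, Q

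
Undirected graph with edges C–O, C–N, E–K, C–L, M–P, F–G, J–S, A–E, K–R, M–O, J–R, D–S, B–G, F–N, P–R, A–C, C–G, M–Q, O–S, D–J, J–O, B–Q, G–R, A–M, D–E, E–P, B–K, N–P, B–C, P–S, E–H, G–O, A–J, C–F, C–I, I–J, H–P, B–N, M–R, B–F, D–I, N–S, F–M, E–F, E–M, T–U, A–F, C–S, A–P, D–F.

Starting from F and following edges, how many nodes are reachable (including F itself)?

19

BFS from F visits: F, N, M, G, E, D, C, B, A, S, P, R, Q, O, K, H, J, I, L
Reachable nodes: 19 of 21 total.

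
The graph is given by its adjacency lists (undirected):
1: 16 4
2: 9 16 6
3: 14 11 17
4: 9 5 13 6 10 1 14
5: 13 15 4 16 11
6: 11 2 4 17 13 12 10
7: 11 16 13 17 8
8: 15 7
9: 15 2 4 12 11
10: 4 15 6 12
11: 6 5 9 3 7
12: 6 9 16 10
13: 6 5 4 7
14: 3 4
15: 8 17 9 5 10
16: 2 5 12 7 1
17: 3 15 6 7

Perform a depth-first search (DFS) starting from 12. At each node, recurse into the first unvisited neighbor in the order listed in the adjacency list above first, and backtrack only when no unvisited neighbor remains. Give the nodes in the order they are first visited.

12 → 6 → 11 → 5 → 13 → 4 → 9 → 15 → 8 → 7 → 16 → 2 → 1 → 17 → 3 → 14 → 10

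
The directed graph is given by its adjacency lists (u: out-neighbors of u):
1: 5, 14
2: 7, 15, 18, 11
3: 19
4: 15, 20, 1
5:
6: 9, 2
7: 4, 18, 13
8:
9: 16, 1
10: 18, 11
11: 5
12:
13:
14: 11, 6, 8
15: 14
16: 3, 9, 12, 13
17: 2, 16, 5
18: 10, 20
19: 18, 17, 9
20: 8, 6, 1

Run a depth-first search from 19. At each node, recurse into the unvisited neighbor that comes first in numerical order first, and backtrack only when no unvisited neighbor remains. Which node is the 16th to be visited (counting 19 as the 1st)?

Visit 19
19 → 9
9 → 1
1 → 5
1 → 14
14 → 6
6 → 2
2 → 7
7 → 4
4 → 15
4 → 20
20 → 8
7 → 13
7 → 18
18 → 10
10 → 11
9 → 16
16 → 3
16 → 12
19 → 17

Visit order: 19, 9, 1, 5, 14, 6, 2, 7, 4, 15, 20, 8, 13, 18, 10, 11, 16, 3, 12, 17

11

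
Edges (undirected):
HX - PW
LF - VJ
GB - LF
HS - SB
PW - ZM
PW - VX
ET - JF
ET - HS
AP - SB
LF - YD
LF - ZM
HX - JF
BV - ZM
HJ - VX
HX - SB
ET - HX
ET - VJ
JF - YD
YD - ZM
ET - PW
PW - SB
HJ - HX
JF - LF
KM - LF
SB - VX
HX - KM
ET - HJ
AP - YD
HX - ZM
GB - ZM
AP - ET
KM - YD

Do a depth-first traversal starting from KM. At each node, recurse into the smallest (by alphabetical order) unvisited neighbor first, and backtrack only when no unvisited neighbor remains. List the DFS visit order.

KM, HX, ET, AP, SB, HS, PW, VX, HJ, ZM, BV, GB, LF, JF, YD, VJ

Visit KM
KM → HX
HX → ET
ET → AP
AP → SB
SB → HS
SB → PW
PW → VX
VX → HJ
PW → ZM
ZM → BV
ZM → GB
GB → LF
LF → JF
JF → YD
LF → VJ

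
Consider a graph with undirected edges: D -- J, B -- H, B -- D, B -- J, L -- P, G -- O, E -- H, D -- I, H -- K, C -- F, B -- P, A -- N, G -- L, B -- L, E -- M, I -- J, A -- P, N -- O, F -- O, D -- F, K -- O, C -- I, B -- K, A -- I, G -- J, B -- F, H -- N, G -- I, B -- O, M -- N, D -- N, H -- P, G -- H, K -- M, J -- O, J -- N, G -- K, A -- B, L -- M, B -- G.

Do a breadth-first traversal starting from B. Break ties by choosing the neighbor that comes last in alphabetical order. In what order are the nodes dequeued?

Visit B; enqueue P, O, L, K, J, H, G, F, D, A → queue [P, O, L, K, J, H, G, F, D, A]
Visit P → queue [O, L, K, J, H, G, F, D, A]
Visit O; enqueue N → queue [L, K, J, H, G, F, D, A, N]
Visit L; enqueue M → queue [K, J, H, G, F, D, A, N, M]
Visit K → queue [J, H, G, F, D, A, N, M]
Visit J; enqueue I → queue [H, G, F, D, A, N, M, I]
Visit H; enqueue E → queue [G, F, D, A, N, M, I, E]
Visit G → queue [F, D, A, N, M, I, E]
Visit F; enqueue C → queue [D, A, N, M, I, E, C]
Visit D → queue [A, N, M, I, E, C]
Visit A → queue [N, M, I, E, C]
Visit N → queue [M, I, E, C]
Visit M → queue [I, E, C]
Visit I → queue [E, C]
Visit E → queue [C]
Visit C → queue []

B, P, O, L, K, J, H, G, F, D, A, N, M, I, E, C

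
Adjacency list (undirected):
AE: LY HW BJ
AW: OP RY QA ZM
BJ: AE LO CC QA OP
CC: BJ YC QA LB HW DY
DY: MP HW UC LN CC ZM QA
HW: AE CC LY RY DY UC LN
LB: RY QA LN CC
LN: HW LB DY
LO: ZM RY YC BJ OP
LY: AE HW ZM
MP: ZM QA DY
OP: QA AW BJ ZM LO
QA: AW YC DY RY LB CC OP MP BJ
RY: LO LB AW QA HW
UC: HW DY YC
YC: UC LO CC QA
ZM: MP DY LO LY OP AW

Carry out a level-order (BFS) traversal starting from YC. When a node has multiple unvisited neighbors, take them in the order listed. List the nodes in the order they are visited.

Visit YC; enqueue UC, LO, CC, QA → queue [UC, LO, CC, QA]
Visit UC; enqueue HW, DY → queue [LO, CC, QA, HW, DY]
Visit LO; enqueue ZM, RY, BJ, OP → queue [CC, QA, HW, DY, ZM, RY, BJ, OP]
Visit CC; enqueue LB → queue [QA, HW, DY, ZM, RY, BJ, OP, LB]
Visit QA; enqueue AW, MP → queue [HW, DY, ZM, RY, BJ, OP, LB, AW, MP]
Visit HW; enqueue AE, LY, LN → queue [DY, ZM, RY, BJ, OP, LB, AW, MP, AE, LY, LN]
Visit DY → queue [ZM, RY, BJ, OP, LB, AW, MP, AE, LY, LN]
Visit ZM → queue [RY, BJ, OP, LB, AW, MP, AE, LY, LN]
Visit RY → queue [BJ, OP, LB, AW, MP, AE, LY, LN]
Visit BJ → queue [OP, LB, AW, MP, AE, LY, LN]
Visit OP → queue [LB, AW, MP, AE, LY, LN]
Visit LB → queue [AW, MP, AE, LY, LN]
Visit AW → queue [MP, AE, LY, LN]
Visit MP → queue [AE, LY, LN]
Visit AE → queue [LY, LN]
Visit LY → queue [LN]
Visit LN → queue []

YC UC LO CC QA HW DY ZM RY BJ OP LB AW MP AE LY LN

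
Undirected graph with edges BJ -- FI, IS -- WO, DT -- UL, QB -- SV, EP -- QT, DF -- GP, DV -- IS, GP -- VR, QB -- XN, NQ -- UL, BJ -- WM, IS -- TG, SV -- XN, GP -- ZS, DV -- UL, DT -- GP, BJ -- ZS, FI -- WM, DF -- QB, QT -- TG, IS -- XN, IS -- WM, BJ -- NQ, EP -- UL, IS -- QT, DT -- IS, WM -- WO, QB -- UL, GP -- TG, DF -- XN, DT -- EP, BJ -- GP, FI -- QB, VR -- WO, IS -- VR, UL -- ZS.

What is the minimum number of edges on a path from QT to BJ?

3

Level 0: QT
Level 1: EP, IS, TG
Level 2: DT, DV, GP, UL, VR, WM, WO, XN
Level 3: BJ, DF, FI, NQ, QB, SV, ZS
BJ first appears at level 3.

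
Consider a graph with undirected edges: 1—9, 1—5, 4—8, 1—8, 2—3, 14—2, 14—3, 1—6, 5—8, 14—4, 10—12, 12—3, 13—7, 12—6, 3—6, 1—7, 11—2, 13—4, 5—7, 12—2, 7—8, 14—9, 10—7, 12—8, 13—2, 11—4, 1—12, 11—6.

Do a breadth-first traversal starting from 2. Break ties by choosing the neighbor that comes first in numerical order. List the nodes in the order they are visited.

2 -> 3 -> 11 -> 12 -> 13 -> 14 -> 6 -> 4 -> 1 -> 8 -> 10 -> 7 -> 9 -> 5

Visit 2; enqueue 3, 11, 12, 13, 14 → queue [3, 11, 12, 13, 14]
Visit 3; enqueue 6 → queue [11, 12, 13, 14, 6]
Visit 11; enqueue 4 → queue [12, 13, 14, 6, 4]
Visit 12; enqueue 1, 8, 10 → queue [13, 14, 6, 4, 1, 8, 10]
Visit 13; enqueue 7 → queue [14, 6, 4, 1, 8, 10, 7]
Visit 14; enqueue 9 → queue [6, 4, 1, 8, 10, 7, 9]
Visit 6 → queue [4, 1, 8, 10, 7, 9]
Visit 4 → queue [1, 8, 10, 7, 9]
Visit 1; enqueue 5 → queue [8, 10, 7, 9, 5]
Visit 8 → queue [10, 7, 9, 5]
Visit 10 → queue [7, 9, 5]
Visit 7 → queue [9, 5]
Visit 9 → queue [5]
Visit 5 → queue []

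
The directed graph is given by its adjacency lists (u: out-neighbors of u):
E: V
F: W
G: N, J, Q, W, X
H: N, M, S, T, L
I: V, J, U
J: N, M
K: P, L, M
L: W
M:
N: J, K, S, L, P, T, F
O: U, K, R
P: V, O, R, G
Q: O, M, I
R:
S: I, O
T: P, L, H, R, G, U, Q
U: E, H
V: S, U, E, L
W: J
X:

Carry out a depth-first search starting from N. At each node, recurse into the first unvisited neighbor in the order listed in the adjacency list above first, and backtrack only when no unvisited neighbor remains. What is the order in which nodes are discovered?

Visit N
N → J
J → M
N → K
K → P
P → V
V → S
S → I
I → U
U → E
U → H
H → T
T → L
L → W
T → R
T → G
G → Q
Q → O
G → X
N → F

N, J, M, K, P, V, S, I, U, E, H, T, L, W, R, G, Q, O, X, F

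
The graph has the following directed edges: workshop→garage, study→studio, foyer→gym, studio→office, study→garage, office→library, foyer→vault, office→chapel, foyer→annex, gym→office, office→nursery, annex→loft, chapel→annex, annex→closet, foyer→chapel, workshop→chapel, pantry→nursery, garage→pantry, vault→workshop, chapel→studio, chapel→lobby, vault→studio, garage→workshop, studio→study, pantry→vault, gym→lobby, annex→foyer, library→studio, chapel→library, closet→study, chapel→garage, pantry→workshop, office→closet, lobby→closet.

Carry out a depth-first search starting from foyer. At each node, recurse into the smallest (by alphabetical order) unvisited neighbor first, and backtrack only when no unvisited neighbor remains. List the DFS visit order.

foyer, annex, closet, study, garage, pantry, nursery, vault, studio, office, chapel, library, lobby, workshop, loft, gym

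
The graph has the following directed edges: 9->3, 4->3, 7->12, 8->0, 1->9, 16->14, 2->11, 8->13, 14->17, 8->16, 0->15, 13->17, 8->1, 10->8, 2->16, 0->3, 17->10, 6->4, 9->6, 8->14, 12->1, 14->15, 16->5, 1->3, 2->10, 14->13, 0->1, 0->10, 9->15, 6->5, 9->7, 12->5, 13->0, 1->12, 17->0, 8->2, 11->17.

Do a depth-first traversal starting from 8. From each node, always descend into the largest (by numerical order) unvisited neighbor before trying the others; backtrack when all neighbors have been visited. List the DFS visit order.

Visit 8
8 → 16
16 → 14
14 → 17
17 → 10
17 → 0
0 → 15
0 → 3
0 → 1
1 → 12
12 → 5
1 → 9
9 → 7
9 → 6
6 → 4
14 → 13
8 → 2
2 → 11

8 -> 16 -> 14 -> 17 -> 10 -> 0 -> 15 -> 3 -> 1 -> 12 -> 5 -> 9 -> 7 -> 6 -> 4 -> 13 -> 2 -> 11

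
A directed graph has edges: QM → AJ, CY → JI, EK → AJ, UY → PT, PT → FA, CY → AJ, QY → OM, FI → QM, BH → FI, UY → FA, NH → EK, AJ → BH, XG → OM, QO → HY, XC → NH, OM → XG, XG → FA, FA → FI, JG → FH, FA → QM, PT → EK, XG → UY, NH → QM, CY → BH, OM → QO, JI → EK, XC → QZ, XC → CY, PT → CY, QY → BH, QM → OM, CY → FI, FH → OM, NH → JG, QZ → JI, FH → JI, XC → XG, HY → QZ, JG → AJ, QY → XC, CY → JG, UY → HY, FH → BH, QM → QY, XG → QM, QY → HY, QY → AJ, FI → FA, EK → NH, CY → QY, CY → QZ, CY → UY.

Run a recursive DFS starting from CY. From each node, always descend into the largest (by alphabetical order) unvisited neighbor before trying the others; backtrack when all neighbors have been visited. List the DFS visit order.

Visit CY
CY → UY
UY → PT
PT → FA
FA → QM
QM → QY
QY → XC
XC → XG
XG → OM
OM → QO
QO → HY
HY → QZ
QZ → JI
JI → EK
EK → NH
NH → JG
JG → FH
FH → BH
BH → FI
JG → AJ

CY -> UY -> PT -> FA -> QM -> QY -> XC -> XG -> OM -> QO -> HY -> QZ -> JI -> EK -> NH -> JG -> FH -> BH -> FI -> AJ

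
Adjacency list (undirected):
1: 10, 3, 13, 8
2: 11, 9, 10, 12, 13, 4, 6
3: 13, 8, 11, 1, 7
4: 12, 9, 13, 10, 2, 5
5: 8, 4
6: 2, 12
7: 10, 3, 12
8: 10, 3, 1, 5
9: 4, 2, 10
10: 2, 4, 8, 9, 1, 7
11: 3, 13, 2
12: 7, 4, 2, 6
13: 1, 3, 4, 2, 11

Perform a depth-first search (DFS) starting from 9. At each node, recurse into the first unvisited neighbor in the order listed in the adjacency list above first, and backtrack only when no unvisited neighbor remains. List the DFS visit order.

9 → 4 → 12 → 7 → 10 → 2 → 11 → 3 → 13 → 1 → 8 → 5 → 6

Visit 9
9 → 4
4 → 12
12 → 7
7 → 10
10 → 2
2 → 11
11 → 3
3 → 13
13 → 1
1 → 8
8 → 5
2 → 6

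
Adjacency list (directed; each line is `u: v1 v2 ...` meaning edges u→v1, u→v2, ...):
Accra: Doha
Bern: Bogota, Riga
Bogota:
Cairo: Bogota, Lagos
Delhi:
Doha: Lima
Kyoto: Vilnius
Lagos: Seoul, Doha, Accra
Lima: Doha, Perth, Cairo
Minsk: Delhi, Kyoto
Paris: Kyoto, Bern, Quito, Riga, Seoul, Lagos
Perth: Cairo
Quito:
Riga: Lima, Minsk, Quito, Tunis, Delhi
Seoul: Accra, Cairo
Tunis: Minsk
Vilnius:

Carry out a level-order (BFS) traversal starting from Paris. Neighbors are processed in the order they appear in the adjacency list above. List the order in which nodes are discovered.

Paris, Kyoto, Bern, Quito, Riga, Seoul, Lagos, Vilnius, Bogota, Lima, Minsk, Tunis, Delhi, Accra, Cairo, Doha, Perth

Visit Paris; enqueue Kyoto, Bern, Quito, Riga, Seoul, Lagos → queue [Kyoto, Bern, Quito, Riga, Seoul, Lagos]
Visit Kyoto; enqueue Vilnius → queue [Bern, Quito, Riga, Seoul, Lagos, Vilnius]
Visit Bern; enqueue Bogota → queue [Quito, Riga, Seoul, Lagos, Vilnius, Bogota]
Visit Quito → queue [Riga, Seoul, Lagos, Vilnius, Bogota]
Visit Riga; enqueue Lima, Minsk, Tunis, Delhi → queue [Seoul, Lagos, Vilnius, Bogota, Lima, Minsk, Tunis, Delhi]
Visit Seoul; enqueue Accra, Cairo → queue [Lagos, Vilnius, Bogota, Lima, Minsk, Tunis, Delhi, Accra, Cairo]
Visit Lagos; enqueue Doha → queue [Vilnius, Bogota, Lima, Minsk, Tunis, Delhi, Accra, Cairo, Doha]
Visit Vilnius → queue [Bogota, Lima, Minsk, Tunis, Delhi, Accra, Cairo, Doha]
Visit Bogota → queue [Lima, Minsk, Tunis, Delhi, Accra, Cairo, Doha]
Visit Lima; enqueue Perth → queue [Minsk, Tunis, Delhi, Accra, Cairo, Doha, Perth]
Visit Minsk → queue [Tunis, Delhi, Accra, Cairo, Doha, Perth]
Visit Tunis → queue [Delhi, Accra, Cairo, Doha, Perth]
Visit Delhi → queue [Accra, Cairo, Doha, Perth]
Visit Accra → queue [Cairo, Doha, Perth]
Visit Cairo → queue [Doha, Perth]
Visit Doha → queue [Perth]
Visit Perth → queue []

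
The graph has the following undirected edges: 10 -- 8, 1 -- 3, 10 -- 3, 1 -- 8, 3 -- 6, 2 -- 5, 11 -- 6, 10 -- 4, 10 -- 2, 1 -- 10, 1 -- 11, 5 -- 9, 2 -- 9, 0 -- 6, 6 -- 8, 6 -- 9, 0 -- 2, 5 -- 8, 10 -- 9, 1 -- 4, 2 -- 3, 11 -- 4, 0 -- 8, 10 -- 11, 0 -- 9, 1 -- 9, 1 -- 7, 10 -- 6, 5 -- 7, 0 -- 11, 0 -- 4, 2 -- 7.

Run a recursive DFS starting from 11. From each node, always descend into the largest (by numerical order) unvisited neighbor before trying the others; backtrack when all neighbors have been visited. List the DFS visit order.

Visit 11
11 → 10
10 → 9
9 → 6
6 → 8
8 → 5
5 → 7
7 → 2
2 → 3
3 → 1
1 → 4
4 → 0

11 -> 10 -> 9 -> 6 -> 8 -> 5 -> 7 -> 2 -> 3 -> 1 -> 4 -> 0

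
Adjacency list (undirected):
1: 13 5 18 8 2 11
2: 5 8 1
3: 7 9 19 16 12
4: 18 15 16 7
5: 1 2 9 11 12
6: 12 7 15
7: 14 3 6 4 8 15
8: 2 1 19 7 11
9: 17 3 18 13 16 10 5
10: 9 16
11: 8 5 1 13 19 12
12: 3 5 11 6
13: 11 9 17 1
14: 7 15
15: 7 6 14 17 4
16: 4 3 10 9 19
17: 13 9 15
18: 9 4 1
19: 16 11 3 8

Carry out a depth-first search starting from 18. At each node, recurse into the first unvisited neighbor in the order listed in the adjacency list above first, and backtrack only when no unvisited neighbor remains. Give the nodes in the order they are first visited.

Visit 18
18 → 9
9 → 17
17 → 13
13 → 11
11 → 8
8 → 2
2 → 5
5 → 1
5 → 12
12 → 3
3 → 7
7 → 14
14 → 15
15 → 6
15 → 4
4 → 16
16 → 10
16 → 19

18 -> 9 -> 17 -> 13 -> 11 -> 8 -> 2 -> 5 -> 1 -> 12 -> 3 -> 7 -> 14 -> 15 -> 6 -> 4 -> 16 -> 10 -> 19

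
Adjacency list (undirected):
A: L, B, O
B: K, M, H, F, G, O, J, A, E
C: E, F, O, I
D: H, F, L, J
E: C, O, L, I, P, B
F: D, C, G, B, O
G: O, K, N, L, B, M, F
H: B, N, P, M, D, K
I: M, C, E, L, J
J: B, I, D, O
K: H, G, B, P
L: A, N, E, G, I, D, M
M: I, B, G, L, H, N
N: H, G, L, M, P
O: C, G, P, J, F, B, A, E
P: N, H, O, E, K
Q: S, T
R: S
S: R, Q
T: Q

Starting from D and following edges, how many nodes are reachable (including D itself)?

16

BFS from D visits: D, H, F, L, J, B, N, P, M, K, C, G, O, A, E, I
Reachable nodes: 16 of 20 total.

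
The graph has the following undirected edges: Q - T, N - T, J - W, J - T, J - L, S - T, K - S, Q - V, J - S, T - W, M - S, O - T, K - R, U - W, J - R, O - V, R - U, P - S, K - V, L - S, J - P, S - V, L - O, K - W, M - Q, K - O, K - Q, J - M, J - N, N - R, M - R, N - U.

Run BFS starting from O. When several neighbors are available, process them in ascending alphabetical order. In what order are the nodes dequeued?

O K L T V Q R S W J N M U P

Visit O; enqueue K, L, T, V → queue [K, L, T, V]
Visit K; enqueue Q, R, S, W → queue [L, T, V, Q, R, S, W]
Visit L; enqueue J → queue [T, V, Q, R, S, W, J]
Visit T; enqueue N → queue [V, Q, R, S, W, J, N]
Visit V → queue [Q, R, S, W, J, N]
Visit Q; enqueue M → queue [R, S, W, J, N, M]
Visit R; enqueue U → queue [S, W, J, N, M, U]
Visit S; enqueue P → queue [W, J, N, M, U, P]
Visit W → queue [J, N, M, U, P]
Visit J → queue [N, M, U, P]
Visit N → queue [M, U, P]
Visit M → queue [U, P]
Visit U → queue [P]
Visit P → queue []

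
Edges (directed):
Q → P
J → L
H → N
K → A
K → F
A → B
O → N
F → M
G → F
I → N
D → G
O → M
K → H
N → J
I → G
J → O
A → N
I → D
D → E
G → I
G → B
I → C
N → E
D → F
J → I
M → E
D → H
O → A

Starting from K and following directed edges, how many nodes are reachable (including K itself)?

15

BFS from K visits: K, A, F, H, B, N, M, E, J, I, L, O, C, D, G
Reachable nodes: 15 of 17 total.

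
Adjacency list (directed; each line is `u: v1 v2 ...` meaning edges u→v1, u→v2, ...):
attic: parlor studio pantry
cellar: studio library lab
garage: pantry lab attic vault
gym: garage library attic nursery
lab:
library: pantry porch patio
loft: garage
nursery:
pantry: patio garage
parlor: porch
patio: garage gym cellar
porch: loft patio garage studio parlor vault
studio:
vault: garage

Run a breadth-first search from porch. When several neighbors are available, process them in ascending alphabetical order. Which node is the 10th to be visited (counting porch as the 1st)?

Visit porch; enqueue garage, loft, parlor, patio, studio, vault → queue [garage, loft, parlor, patio, studio, vault]
Visit garage; enqueue attic, lab, pantry → queue [loft, parlor, patio, studio, vault, attic, lab, pantry]
Visit loft → queue [parlor, patio, studio, vault, attic, lab, pantry]
Visit parlor → queue [patio, studio, vault, attic, lab, pantry]
Visit patio; enqueue cellar, gym → queue [studio, vault, attic, lab, pantry, cellar, gym]
Visit studio → queue [vault, attic, lab, pantry, cellar, gym]
Visit vault → queue [attic, lab, pantry, cellar, gym]
Visit attic → queue [lab, pantry, cellar, gym]
Visit lab → queue [pantry, cellar, gym]
Visit pantry → queue [cellar, gym]
Visit cellar; enqueue library → queue [gym, library]
Visit gym; enqueue nursery → queue [library, nursery]
Visit library → queue [nursery]
Visit nursery → queue []

Visit order: porch, garage, loft, parlor, patio, studio, vault, attic, lab, pantry, cellar, gym, library, nursery

pantry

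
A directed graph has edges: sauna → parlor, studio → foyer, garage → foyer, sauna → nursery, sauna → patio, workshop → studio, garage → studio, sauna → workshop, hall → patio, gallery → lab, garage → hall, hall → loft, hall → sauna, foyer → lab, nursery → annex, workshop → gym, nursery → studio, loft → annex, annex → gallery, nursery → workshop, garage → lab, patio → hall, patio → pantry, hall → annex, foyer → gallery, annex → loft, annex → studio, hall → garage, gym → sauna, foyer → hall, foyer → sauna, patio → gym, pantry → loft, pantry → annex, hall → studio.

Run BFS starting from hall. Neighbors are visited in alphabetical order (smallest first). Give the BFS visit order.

hall annex garage loft patio sauna studio gallery foyer lab gym pantry nursery parlor workshop

Visit hall; enqueue annex, garage, loft, patio, sauna, studio → queue [annex, garage, loft, patio, sauna, studio]
Visit annex; enqueue gallery → queue [garage, loft, patio, sauna, studio, gallery]
Visit garage; enqueue foyer, lab → queue [loft, patio, sauna, studio, gallery, foyer, lab]
Visit loft → queue [patio, sauna, studio, gallery, foyer, lab]
Visit patio; enqueue gym, pantry → queue [sauna, studio, gallery, foyer, lab, gym, pantry]
Visit sauna; enqueue nursery, parlor, workshop → queue [studio, gallery, foyer, lab, gym, pantry, nursery, parlor, workshop]
Visit studio → queue [gallery, foyer, lab, gym, pantry, nursery, parlor, workshop]
Visit gallery → queue [foyer, lab, gym, pantry, nursery, parlor, workshop]
Visit foyer → queue [lab, gym, pantry, nursery, parlor, workshop]
Visit lab → queue [gym, pantry, nursery, parlor, workshop]
Visit gym → queue [pantry, nursery, parlor, workshop]
Visit pantry → queue [nursery, parlor, workshop]
Visit nursery → queue [parlor, workshop]
Visit parlor → queue [workshop]
Visit workshop → queue []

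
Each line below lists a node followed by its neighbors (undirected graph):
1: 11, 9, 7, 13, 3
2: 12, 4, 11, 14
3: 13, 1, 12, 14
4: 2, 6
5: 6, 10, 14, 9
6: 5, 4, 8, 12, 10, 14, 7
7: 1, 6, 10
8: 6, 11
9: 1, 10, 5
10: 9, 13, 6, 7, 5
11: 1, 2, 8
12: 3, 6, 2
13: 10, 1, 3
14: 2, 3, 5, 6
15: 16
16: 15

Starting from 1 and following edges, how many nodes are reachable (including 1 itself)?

BFS from 1 visits: 1, 11, 9, 7, 13, 3, 2, 8, 10, 5, 6, 12, 14, 4
Reachable nodes: 14 of 16 total.

14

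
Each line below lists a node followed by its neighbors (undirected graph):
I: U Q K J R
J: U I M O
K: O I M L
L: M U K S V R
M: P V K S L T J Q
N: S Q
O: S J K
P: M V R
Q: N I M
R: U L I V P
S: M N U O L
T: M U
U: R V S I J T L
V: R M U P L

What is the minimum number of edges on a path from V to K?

2

Level 0: V
Level 1: L, M, P, R, U
Level 2: I, J, K, Q, S, T
Level 3: N, O
K first appears at level 2.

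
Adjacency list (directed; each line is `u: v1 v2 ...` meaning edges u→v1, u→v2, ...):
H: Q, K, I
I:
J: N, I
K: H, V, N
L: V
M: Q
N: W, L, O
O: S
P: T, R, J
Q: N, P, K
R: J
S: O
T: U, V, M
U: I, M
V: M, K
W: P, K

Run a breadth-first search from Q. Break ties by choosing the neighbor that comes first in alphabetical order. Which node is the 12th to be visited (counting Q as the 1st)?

T

Visit Q; enqueue K, N, P → queue [K, N, P]
Visit K; enqueue H, V → queue [N, P, H, V]
Visit N; enqueue L, O, W → queue [P, H, V, L, O, W]
Visit P; enqueue J, R, T → queue [H, V, L, O, W, J, R, T]
Visit H; enqueue I → queue [V, L, O, W, J, R, T, I]
Visit V; enqueue M → queue [L, O, W, J, R, T, I, M]
Visit L → queue [O, W, J, R, T, I, M]
Visit O; enqueue S → queue [W, J, R, T, I, M, S]
Visit W → queue [J, R, T, I, M, S]
Visit J → queue [R, T, I, M, S]
Visit R → queue [T, I, M, S]
Visit T; enqueue U → queue [I, M, S, U]
Visit I → queue [M, S, U]
Visit M → queue [S, U]
Visit S → queue [U]
Visit U → queue []

Visit order: Q, K, N, P, H, V, L, O, W, J, R, T, I, M, S, U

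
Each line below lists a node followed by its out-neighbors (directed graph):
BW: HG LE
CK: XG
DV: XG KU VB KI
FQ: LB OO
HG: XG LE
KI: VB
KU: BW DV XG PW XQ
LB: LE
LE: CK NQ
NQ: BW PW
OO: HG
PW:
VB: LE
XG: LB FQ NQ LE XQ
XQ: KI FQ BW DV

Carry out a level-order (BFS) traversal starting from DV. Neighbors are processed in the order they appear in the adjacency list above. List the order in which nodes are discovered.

DV, XG, KU, VB, KI, LB, FQ, NQ, LE, XQ, BW, PW, OO, CK, HG

Visit DV; enqueue XG, KU, VB, KI → queue [XG, KU, VB, KI]
Visit XG; enqueue LB, FQ, NQ, LE, XQ → queue [KU, VB, KI, LB, FQ, NQ, LE, XQ]
Visit KU; enqueue BW, PW → queue [VB, KI, LB, FQ, NQ, LE, XQ, BW, PW]
Visit VB → queue [KI, LB, FQ, NQ, LE, XQ, BW, PW]
Visit KI → queue [LB, FQ, NQ, LE, XQ, BW, PW]
Visit LB → queue [FQ, NQ, LE, XQ, BW, PW]
Visit FQ; enqueue OO → queue [NQ, LE, XQ, BW, PW, OO]
Visit NQ → queue [LE, XQ, BW, PW, OO]
Visit LE; enqueue CK → queue [XQ, BW, PW, OO, CK]
Visit XQ → queue [BW, PW, OO, CK]
Visit BW; enqueue HG → queue [PW, OO, CK, HG]
Visit PW → queue [OO, CK, HG]
Visit OO → queue [CK, HG]
Visit CK → queue [HG]
Visit HG → queue []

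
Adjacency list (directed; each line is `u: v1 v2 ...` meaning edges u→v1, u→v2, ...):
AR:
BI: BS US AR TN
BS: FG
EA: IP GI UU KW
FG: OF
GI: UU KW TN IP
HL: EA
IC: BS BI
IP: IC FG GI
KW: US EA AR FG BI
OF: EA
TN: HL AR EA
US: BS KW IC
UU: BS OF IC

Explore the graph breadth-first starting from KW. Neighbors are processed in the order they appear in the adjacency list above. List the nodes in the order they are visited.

Visit KW; enqueue US, EA, AR, FG, BI → queue [US, EA, AR, FG, BI]
Visit US; enqueue BS, IC → queue [EA, AR, FG, BI, BS, IC]
Visit EA; enqueue IP, GI, UU → queue [AR, FG, BI, BS, IC, IP, GI, UU]
Visit AR → queue [FG, BI, BS, IC, IP, GI, UU]
Visit FG; enqueue OF → queue [BI, BS, IC, IP, GI, UU, OF]
Visit BI; enqueue TN → queue [BS, IC, IP, GI, UU, OF, TN]
Visit BS → queue [IC, IP, GI, UU, OF, TN]
Visit IC → queue [IP, GI, UU, OF, TN]
Visit IP → queue [GI, UU, OF, TN]
Visit GI → queue [UU, OF, TN]
Visit UU → queue [OF, TN]
Visit OF → queue [TN]
Visit TN; enqueue HL → queue [HL]
Visit HL → queue []

KW -> US -> EA -> AR -> FG -> BI -> BS -> IC -> IP -> GI -> UU -> OF -> TN -> HL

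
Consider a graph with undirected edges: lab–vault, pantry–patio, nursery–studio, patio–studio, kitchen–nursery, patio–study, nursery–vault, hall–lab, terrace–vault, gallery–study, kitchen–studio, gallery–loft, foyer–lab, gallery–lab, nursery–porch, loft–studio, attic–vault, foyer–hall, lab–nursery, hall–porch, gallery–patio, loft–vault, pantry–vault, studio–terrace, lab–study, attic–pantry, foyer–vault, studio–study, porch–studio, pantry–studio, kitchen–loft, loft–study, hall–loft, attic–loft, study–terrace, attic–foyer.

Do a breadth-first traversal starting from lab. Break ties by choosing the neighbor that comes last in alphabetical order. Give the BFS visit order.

Visit lab; enqueue vault, study, nursery, hall, gallery, foyer → queue [vault, study, nursery, hall, gallery, foyer]
Visit vault; enqueue terrace, pantry, loft, attic → queue [study, nursery, hall, gallery, foyer, terrace, pantry, loft, attic]
Visit study; enqueue studio, patio → queue [nursery, hall, gallery, foyer, terrace, pantry, loft, attic, studio, patio]
Visit nursery; enqueue porch, kitchen → queue [hall, gallery, foyer, terrace, pantry, loft, attic, studio, patio, porch, kitchen]
Visit hall → queue [gallery, foyer, terrace, pantry, loft, attic, studio, patio, porch, kitchen]
Visit gallery → queue [foyer, terrace, pantry, loft, attic, studio, patio, porch, kitchen]
Visit foyer → queue [terrace, pantry, loft, attic, studio, patio, porch, kitchen]
Visit terrace → queue [pantry, loft, attic, studio, patio, porch, kitchen]
Visit pantry → queue [loft, attic, studio, patio, porch, kitchen]
Visit loft → queue [attic, studio, patio, porch, kitchen]
Visit attic → queue [studio, patio, porch, kitchen]
Visit studio → queue [patio, porch, kitchen]
Visit patio → queue [porch, kitchen]
Visit porch → queue [kitchen]
Visit kitchen → queue []

lab → vault → study → nursery → hall → gallery → foyer → terrace → pantry → loft → attic → studio → patio → porch → kitchen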